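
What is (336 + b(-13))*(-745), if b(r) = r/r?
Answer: -251065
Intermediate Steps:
b(r) = 1
(336 + b(-13))*(-745) = (336 + 1)*(-745) = 337*(-745) = -251065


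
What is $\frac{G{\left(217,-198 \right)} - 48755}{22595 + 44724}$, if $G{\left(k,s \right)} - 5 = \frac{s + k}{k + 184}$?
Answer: $- \frac{19548731}{26994919} \approx -0.72416$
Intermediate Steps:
$G{\left(k,s \right)} = 5 + \frac{k + s}{184 + k}$ ($G{\left(k,s \right)} = 5 + \frac{s + k}{k + 184} = 5 + \frac{k + s}{184 + k}$)
$\frac{G{\left(217,-198 \right)} - 48755}{22595 + 44724} = \frac{\frac{920 - 198 + 6 \cdot 217}{184 + 217} - 48755}{22595 + 44724} = \frac{\frac{920 - 198 + 1302}{401} - 48755}{67319} = \left(\frac{1}{401} \cdot 2024 - 48755\right) \frac{1}{67319} = \left(\frac{2024}{401} - 48755\right) \frac{1}{67319} = \left(- \frac{19548731}{401}\right) \frac{1}{67319} = - \frac{19548731}{26994919}$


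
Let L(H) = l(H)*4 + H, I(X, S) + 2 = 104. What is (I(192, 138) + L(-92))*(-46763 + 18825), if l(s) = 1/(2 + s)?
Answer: -12516224/45 ≈ -2.7814e+5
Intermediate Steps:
I(X, S) = 102 (I(X, S) = -2 + 104 = 102)
L(H) = H + 4/(2 + H) (L(H) = 4/(2 + H) + H = H + 4/(2 + H))
(I(192, 138) + L(-92))*(-46763 + 18825) = (102 + (4 - 92*(2 - 92))/(2 - 92))*(-46763 + 18825) = (102 + (4 - 92*(-90))/(-90))*(-27938) = (102 - (4 + 8280)/90)*(-27938) = (102 - 1/90*8284)*(-27938) = (102 - 4142/45)*(-27938) = (448/45)*(-27938) = -12516224/45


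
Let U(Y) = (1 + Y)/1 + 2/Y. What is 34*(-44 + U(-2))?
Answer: -1564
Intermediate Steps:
U(Y) = 1 + Y + 2/Y (U(Y) = (1 + Y)*1 + 2/Y = (1 + Y) + 2/Y = 1 + Y + 2/Y)
34*(-44 + U(-2)) = 34*(-44 + (1 - 2 + 2/(-2))) = 34*(-44 + (1 - 2 + 2*(-1/2))) = 34*(-44 + (1 - 2 - 1)) = 34*(-44 - 2) = 34*(-46) = -1564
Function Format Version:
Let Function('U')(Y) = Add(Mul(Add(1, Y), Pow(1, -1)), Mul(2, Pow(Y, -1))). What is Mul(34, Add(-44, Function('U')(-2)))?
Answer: -1564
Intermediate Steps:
Function('U')(Y) = Add(1, Y, Mul(2, Pow(Y, -1))) (Function('U')(Y) = Add(Mul(Add(1, Y), 1), Mul(2, Pow(Y, -1))) = Add(Add(1, Y), Mul(2, Pow(Y, -1))) = Add(1, Y, Mul(2, Pow(Y, -1))))
Mul(34, Add(-44, Function('U')(-2))) = Mul(34, Add(-44, Add(1, -2, Mul(2, Pow(-2, -1))))) = Mul(34, Add(-44, Add(1, -2, Mul(2, Rational(-1, 2))))) = Mul(34, Add(-44, Add(1, -2, -1))) = Mul(34, Add(-44, -2)) = Mul(34, -46) = -1564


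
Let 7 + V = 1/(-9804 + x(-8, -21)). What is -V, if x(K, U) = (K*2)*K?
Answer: 67733/9676 ≈ 7.0001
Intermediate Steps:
x(K, U) = 2*K² (x(K, U) = (2*K)*K = 2*K²)
V = -67733/9676 (V = -7 + 1/(-9804 + 2*(-8)²) = -7 + 1/(-9804 + 2*64) = -7 + 1/(-9804 + 128) = -7 + 1/(-9676) = -7 - 1/9676 = -67733/9676 ≈ -7.0001)
-V = -1*(-67733/9676) = 67733/9676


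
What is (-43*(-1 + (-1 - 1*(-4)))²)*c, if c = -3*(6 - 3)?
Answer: 1548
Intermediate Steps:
c = -9 (c = -3*3 = -9)
(-43*(-1 + (-1 - 1*(-4)))²)*c = -43*(-1 + (-1 - 1*(-4)))²*(-9) = -43*(-1 + (-1 + 4))²*(-9) = -43*(-1 + 3)²*(-9) = -43*2²*(-9) = -43*4*(-9) = -172*(-9) = 1548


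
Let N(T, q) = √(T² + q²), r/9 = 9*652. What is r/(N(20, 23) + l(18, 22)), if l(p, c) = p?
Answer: -950616/605 + 52812*√929/605 ≈ 1089.4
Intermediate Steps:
r = 52812 (r = 9*(9*652) = 9*5868 = 52812)
r/(N(20, 23) + l(18, 22)) = 52812/(√(20² + 23²) + 18) = 52812/(√(400 + 529) + 18) = 52812/(√929 + 18) = 52812/(18 + √929)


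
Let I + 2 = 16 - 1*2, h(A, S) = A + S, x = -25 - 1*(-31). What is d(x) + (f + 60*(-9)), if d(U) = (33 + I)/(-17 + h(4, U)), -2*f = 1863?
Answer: -20691/14 ≈ -1477.9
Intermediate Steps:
f = -1863/2 (f = -½*1863 = -1863/2 ≈ -931.50)
x = 6 (x = -25 + 31 = 6)
I = 12 (I = -2 + (16 - 1*2) = -2 + (16 - 2) = -2 + 14 = 12)
d(U) = 45/(-13 + U) (d(U) = (33 + 12)/(-17 + (4 + U)) = 45/(-13 + U))
d(x) + (f + 60*(-9)) = 45/(-13 + 6) + (-1863/2 + 60*(-9)) = 45/(-7) + (-1863/2 - 540) = 45*(-⅐) - 2943/2 = -45/7 - 2943/2 = -20691/14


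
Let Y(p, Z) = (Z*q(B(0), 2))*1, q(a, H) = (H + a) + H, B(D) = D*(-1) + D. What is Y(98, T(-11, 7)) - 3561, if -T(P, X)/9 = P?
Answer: -3165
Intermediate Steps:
T(P, X) = -9*P
B(D) = 0 (B(D) = -D + D = 0)
q(a, H) = a + 2*H
Y(p, Z) = 4*Z (Y(p, Z) = (Z*(0 + 2*2))*1 = (Z*(0 + 4))*1 = (Z*4)*1 = (4*Z)*1 = 4*Z)
Y(98, T(-11, 7)) - 3561 = 4*(-9*(-11)) - 3561 = 4*99 - 3561 = 396 - 3561 = -3165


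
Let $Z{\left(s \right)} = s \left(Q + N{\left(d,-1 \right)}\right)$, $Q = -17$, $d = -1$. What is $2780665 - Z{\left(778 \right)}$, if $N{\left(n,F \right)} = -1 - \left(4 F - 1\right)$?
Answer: $2790779$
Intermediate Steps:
$N{\left(n,F \right)} = - 4 F$ ($N{\left(n,F \right)} = -1 - \left(-1 + 4 F\right) = - 4 F$)
$Z{\left(s \right)} = - 13 s$ ($Z{\left(s \right)} = s \left(-17 - -4\right) = s \left(-17 + 4\right) = s \left(-13\right) = - 13 s$)
$2780665 - Z{\left(778 \right)} = 2780665 - \left(-13\right) 778 = 2780665 - -10114 = 2780665 + 10114 = 2790779$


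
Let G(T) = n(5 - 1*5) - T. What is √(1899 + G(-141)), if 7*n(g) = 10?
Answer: √100030/7 ≈ 45.182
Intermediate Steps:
n(g) = 10/7 (n(g) = (⅐)*10 = 10/7)
G(T) = 10/7 - T
√(1899 + G(-141)) = √(1899 + (10/7 - 1*(-141))) = √(1899 + (10/7 + 141)) = √(1899 + 997/7) = √(14290/7) = √100030/7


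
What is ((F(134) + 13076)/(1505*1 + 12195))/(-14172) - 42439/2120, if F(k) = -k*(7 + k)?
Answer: -25749347267/1286286150 ≈ -20.018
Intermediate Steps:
F(k) = -k*(7 + k)
((F(134) + 13076)/(1505*1 + 12195))/(-14172) - 42439/2120 = ((-1*134*(7 + 134) + 13076)/(1505*1 + 12195))/(-14172) - 42439/2120 = ((-1*134*141 + 13076)/(1505 + 12195))*(-1/14172) - 42439*1/2120 = ((-18894 + 13076)/13700)*(-1/14172) - 42439/2120 = -5818*1/13700*(-1/14172) - 42439/2120 = -2909/6850*(-1/14172) - 42439/2120 = 2909/97078200 - 42439/2120 = -25749347267/1286286150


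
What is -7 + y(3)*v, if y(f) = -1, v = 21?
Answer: -28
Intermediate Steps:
-7 + y(3)*v = -7 - 1*21 = -7 - 21 = -28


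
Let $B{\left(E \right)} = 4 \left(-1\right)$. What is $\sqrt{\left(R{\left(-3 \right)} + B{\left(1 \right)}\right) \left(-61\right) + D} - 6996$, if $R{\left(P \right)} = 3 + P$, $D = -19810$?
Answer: $-6996 + 3 i \sqrt{2174} \approx -6996.0 + 139.88 i$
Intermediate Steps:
$B{\left(E \right)} = -4$
$\sqrt{\left(R{\left(-3 \right)} + B{\left(1 \right)}\right) \left(-61\right) + D} - 6996 = \sqrt{\left(\left(3 - 3\right) - 4\right) \left(-61\right) - 19810} - 6996 = \sqrt{\left(0 - 4\right) \left(-61\right) - 19810} - 6996 = \sqrt{\left(-4\right) \left(-61\right) - 19810} - 6996 = \sqrt{244 - 19810} - 6996 = \sqrt{-19566} - 6996 = 3 i \sqrt{2174} - 6996 = -6996 + 3 i \sqrt{2174}$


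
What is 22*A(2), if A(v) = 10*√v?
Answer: 220*√2 ≈ 311.13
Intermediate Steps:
22*A(2) = 22*(10*√2) = 220*√2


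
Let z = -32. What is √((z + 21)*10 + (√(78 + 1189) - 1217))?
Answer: √(-1327 + √1267) ≈ 35.936*I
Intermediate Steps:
√((z + 21)*10 + (√(78 + 1189) - 1217)) = √((-32 + 21)*10 + (√(78 + 1189) - 1217)) = √(-11*10 + (√1267 - 1217)) = √(-110 + (-1217 + √1267)) = √(-1327 + √1267)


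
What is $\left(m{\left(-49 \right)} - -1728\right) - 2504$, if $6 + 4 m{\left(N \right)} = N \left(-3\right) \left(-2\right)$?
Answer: $-851$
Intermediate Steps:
$m{\left(N \right)} = - \frac{3}{2} + \frac{3 N}{2}$ ($m{\left(N \right)} = - \frac{3}{2} + \frac{N \left(-3\right) \left(-2\right)}{4} = - \frac{3}{2} + \frac{- 3 N \left(-2\right)}{4} = - \frac{3}{2} + \frac{6 N}{4} = - \frac{3}{2} + \frac{3 N}{2}$)
$\left(m{\left(-49 \right)} - -1728\right) - 2504 = \left(\left(- \frac{3}{2} + \frac{3}{2} \left(-49\right)\right) - -1728\right) - 2504 = \left(\left(- \frac{3}{2} - \frac{147}{2}\right) + 1728\right) - 2504 = \left(-75 + 1728\right) - 2504 = 1653 - 2504 = -851$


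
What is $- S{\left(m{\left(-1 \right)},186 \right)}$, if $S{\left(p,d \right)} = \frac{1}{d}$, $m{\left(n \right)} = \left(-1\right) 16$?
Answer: $- \frac{1}{186} \approx -0.0053763$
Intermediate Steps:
$m{\left(n \right)} = -16$
$- S{\left(m{\left(-1 \right)},186 \right)} = - \frac{1}{186}$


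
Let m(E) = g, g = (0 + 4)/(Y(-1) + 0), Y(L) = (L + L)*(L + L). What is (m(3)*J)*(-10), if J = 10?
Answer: -100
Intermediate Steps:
Y(L) = 4*L² (Y(L) = (2*L)*(2*L) = 4*L²)
g = 1 (g = (0 + 4)/(4*(-1)² + 0) = 4/(4*1 + 0) = 4/(4 + 0) = 4/4 = 4*(¼) = 1)
m(E) = 1
(m(3)*J)*(-10) = (1*10)*(-10) = 10*(-10) = -100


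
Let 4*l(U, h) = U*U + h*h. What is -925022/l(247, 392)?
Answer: -3700088/214673 ≈ -17.236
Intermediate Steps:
l(U, h) = U²/4 + h²/4 (l(U, h) = (U*U + h*h)/4 = (U² + h²)/4 = U²/4 + h²/4)
-925022/l(247, 392) = -925022/((¼)*247² + (¼)*392²) = -925022/((¼)*61009 + (¼)*153664) = -925022/(61009/4 + 38416) = -925022/214673/4 = -925022*4/214673 = -3700088/214673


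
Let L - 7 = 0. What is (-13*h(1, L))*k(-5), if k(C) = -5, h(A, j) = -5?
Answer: -325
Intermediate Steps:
L = 7 (L = 7 + 0 = 7)
(-13*h(1, L))*k(-5) = -13*(-5)*(-5) = 65*(-5) = -325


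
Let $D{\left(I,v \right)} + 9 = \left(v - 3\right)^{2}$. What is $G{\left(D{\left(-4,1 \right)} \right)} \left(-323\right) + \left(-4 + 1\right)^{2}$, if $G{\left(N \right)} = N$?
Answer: $1624$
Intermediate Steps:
$D{\left(I,v \right)} = -9 + \left(-3 + v\right)^{2}$ ($D{\left(I,v \right)} = -9 + \left(v - 3\right)^{2} = -9 + \left(-3 + v\right)^{2}$)
$G{\left(D{\left(-4,1 \right)} \right)} \left(-323\right) + \left(-4 + 1\right)^{2} = 1 \left(-6 + 1\right) \left(-323\right) + \left(-4 + 1\right)^{2} = 1 \left(-5\right) \left(-323\right) + \left(-3\right)^{2} = \left(-5\right) \left(-323\right) + 9 = 1615 + 9 = 1624$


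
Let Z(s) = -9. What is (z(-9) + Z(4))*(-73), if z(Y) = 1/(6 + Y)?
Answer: 2044/3 ≈ 681.33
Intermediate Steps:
(z(-9) + Z(4))*(-73) = (1/(6 - 9) - 9)*(-73) = (1/(-3) - 9)*(-73) = (-⅓ - 9)*(-73) = -28/3*(-73) = 2044/3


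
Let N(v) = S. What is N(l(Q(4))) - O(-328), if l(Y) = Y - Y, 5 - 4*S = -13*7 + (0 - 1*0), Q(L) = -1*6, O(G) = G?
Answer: 352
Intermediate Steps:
Q(L) = -6
S = 24 (S = 5/4 - (-13*7 + (0 - 1*0))/4 = 5/4 - (-91 + (0 + 0))/4 = 5/4 - (-91 + 0)/4 = 5/4 - ¼*(-91) = 5/4 + 91/4 = 24)
l(Y) = 0
N(v) = 24
N(l(Q(4))) - O(-328) = 24 - 1*(-328) = 24 + 328 = 352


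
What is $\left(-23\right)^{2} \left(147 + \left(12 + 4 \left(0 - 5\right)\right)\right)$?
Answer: $73531$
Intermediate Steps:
$\left(-23\right)^{2} \left(147 + \left(12 + 4 \left(0 - 5\right)\right)\right) = 529 \left(147 + \left(12 + 4 \left(-5\right)\right)\right) = 529 \left(147 + \left(12 - 20\right)\right) = 529 \left(147 - 8\right) = 529 \cdot 139 = 73531$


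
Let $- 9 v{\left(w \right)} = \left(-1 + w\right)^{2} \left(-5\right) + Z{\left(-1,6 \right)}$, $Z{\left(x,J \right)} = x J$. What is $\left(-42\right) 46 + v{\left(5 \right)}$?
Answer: $- \frac{17302}{9} \approx -1922.4$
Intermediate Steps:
$Z{\left(x,J \right)} = J x$
$v{\left(w \right)} = \frac{2}{3} + \frac{5 \left(-1 + w\right)^{2}}{9}$ ($v{\left(w \right)} = - \frac{\left(-1 + w\right)^{2} \left(-5\right) + 6 \left(-1\right)}{9} = - \frac{- 5 \left(-1 + w\right)^{2} - 6}{9} = - \frac{-6 - 5 \left(-1 + w\right)^{2}}{9} = \frac{2}{3} + \frac{5 \left(-1 + w\right)^{2}}{9}$)
$\left(-42\right) 46 + v{\left(5 \right)} = \left(-42\right) 46 + \left(\frac{2}{3} + \frac{5 \left(-1 + 5\right)^{2}}{9}\right) = -1932 + \left(\frac{2}{3} + \frac{5 \cdot 4^{2}}{9}\right) = -1932 + \left(\frac{2}{3} + \frac{5}{9} \cdot 16\right) = -1932 + \left(\frac{2}{3} + \frac{80}{9}\right) = -1932 + \frac{86}{9} = - \frac{17302}{9}$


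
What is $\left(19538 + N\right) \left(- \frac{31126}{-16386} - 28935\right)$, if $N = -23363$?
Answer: $\frac{302237337300}{2731} \approx 1.1067 \cdot 10^{8}$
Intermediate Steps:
$\left(19538 + N\right) \left(- \frac{31126}{-16386} - 28935\right) = \left(19538 - 23363\right) \left(- \frac{31126}{-16386} - 28935\right) = - 3825 \left(\left(-31126\right) \left(- \frac{1}{16386}\right) - 28935\right) = - 3825 \left(\frac{15563}{8193} - 28935\right) = \left(-3825\right) \left(- \frac{237048892}{8193}\right) = \frac{302237337300}{2731}$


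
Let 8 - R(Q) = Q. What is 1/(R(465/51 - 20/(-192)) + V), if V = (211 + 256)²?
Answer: 816/177959627 ≈ 4.5853e-6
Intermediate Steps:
R(Q) = 8 - Q
V = 218089 (V = 467² = 218089)
1/(R(465/51 - 20/(-192)) + V) = 1/((8 - (465/51 - 20/(-192))) + 218089) = 1/((8 - (465*(1/51) - 20*(-1/192))) + 218089) = 1/((8 - (155/17 + 5/48)) + 218089) = 1/((8 - 1*7525/816) + 218089) = 1/((8 - 7525/816) + 218089) = 1/(-997/816 + 218089) = 1/(177959627/816) = 816/177959627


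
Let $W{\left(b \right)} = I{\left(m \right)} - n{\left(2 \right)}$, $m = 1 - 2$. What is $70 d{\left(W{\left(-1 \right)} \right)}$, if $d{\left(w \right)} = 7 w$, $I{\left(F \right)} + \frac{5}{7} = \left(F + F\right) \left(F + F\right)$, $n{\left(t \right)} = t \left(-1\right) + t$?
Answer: $1610$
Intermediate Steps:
$n{\left(t \right)} = 0$ ($n{\left(t \right)} = - t + t = 0$)
$m = -1$ ($m = 1 - 2 = -1$)
$I{\left(F \right)} = - \frac{5}{7} + 4 F^{2}$ ($I{\left(F \right)} = - \frac{5}{7} + \left(F + F\right) \left(F + F\right) = - \frac{5}{7} + 2 F 2 F = - \frac{5}{7} + 4 F^{2}$)
$W{\left(b \right)} = \frac{23}{7}$ ($W{\left(b \right)} = \left(- \frac{5}{7} + 4 \left(-1\right)^{2}\right) - 0 = \left(- \frac{5}{7} + 4 \cdot 1\right) + 0 = \left(- \frac{5}{7} + 4\right) + 0 = \frac{23}{7} + 0 = \frac{23}{7}$)
$70 d{\left(W{\left(-1 \right)} \right)} = 70 \cdot 7 \cdot \frac{23}{7} = 70 \cdot 23 = 1610$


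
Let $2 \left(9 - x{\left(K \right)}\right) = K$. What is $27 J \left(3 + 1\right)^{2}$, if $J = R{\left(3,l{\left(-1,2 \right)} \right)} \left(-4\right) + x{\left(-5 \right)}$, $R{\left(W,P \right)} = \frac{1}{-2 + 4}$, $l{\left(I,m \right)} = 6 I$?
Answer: $4104$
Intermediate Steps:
$x{\left(K \right)} = 9 - \frac{K}{2}$
$R{\left(W,P \right)} = \frac{1}{2}$
$J = \frac{19}{2}$ ($J = \frac{1}{2} \left(-4\right) + \left(9 - - \frac{5}{2}\right) = -2 + \left(9 + \frac{5}{2}\right) = -2 + \frac{23}{2} = \frac{19}{2} \approx 9.5$)
$27 J \left(3 + 1\right)^{2} = 27 \cdot \frac{19}{2} \left(3 + 1\right)^{2} = \frac{513 \cdot 4^{2}}{2} = \frac{513}{2} \cdot 16 = 4104$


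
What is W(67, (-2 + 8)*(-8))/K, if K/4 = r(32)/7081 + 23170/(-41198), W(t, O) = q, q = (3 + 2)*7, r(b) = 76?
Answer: -5105153165/321871444 ≈ -15.861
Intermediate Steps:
q = 35 (q = 5*7 = 35)
W(t, O) = 35
K = -321871444/145861519 (K = 4*(76/7081 + 23170/(-41198)) = 4*(76*(1/7081) + 23170*(-1/41198)) = 4*(76/7081 - 11585/20599) = 4*(-80467861/145861519) = -321871444/145861519 ≈ -2.2067)
W(67, (-2 + 8)*(-8))/K = 35/(-321871444/145861519) = 35*(-145861519/321871444) = -5105153165/321871444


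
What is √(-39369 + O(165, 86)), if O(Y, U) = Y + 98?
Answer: I*√39106 ≈ 197.75*I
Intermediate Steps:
O(Y, U) = 98 + Y
√(-39369 + O(165, 86)) = √(-39369 + (98 + 165)) = √(-39369 + 263) = √(-39106) = I*√39106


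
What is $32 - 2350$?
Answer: $-2318$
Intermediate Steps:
$32 - 2350 = -2318$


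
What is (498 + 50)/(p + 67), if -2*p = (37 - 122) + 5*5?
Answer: 548/97 ≈ 5.6495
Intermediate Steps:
p = 30 (p = -((37 - 122) + 5*5)/2 = -(-85 + 25)/2 = -½*(-60) = 30)
(498 + 50)/(p + 67) = (498 + 50)/(30 + 67) = 548/97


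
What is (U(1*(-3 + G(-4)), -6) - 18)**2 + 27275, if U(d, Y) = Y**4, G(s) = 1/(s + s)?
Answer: 1660559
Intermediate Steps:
G(s) = 1/(2*s)
(U(1*(-3 + G(-4)), -6) - 18)**2 + 27275 = ((-6)**4 - 18)**2 + 27275 = (1296 - 18)**2 + 27275 = 1278**2 + 27275 = 1633284 + 27275 = 1660559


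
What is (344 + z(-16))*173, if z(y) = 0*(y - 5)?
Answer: 59512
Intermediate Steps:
z(y) = 0 (z(y) = 0*(-5 + y) = 0)
(344 + z(-16))*173 = (344 + 0)*173 = 344*173 = 59512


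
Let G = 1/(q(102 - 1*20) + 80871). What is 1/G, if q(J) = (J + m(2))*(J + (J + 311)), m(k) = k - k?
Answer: 119821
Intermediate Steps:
m(k) = 0
q(J) = J*(311 + 2*J) (q(J) = (J + 0)*(J + (J + 311)) = J*(J + (311 + J)) = J*(311 + 2*J))
G = 1/119821 (G = 1/((102 - 1*20)*(311 + 2*(102 - 1*20)) + 80871) = 1/((102 - 20)*(311 + 2*(102 - 20)) + 80871) = 1/(82*(311 + 2*82) + 80871) = 1/(82*(311 + 164) + 80871) = 1/(82*475 + 80871) = 1/(38950 + 80871) = 1/119821 ≈ 8.3458e-6)
1/G = 1/(1/119821) = 119821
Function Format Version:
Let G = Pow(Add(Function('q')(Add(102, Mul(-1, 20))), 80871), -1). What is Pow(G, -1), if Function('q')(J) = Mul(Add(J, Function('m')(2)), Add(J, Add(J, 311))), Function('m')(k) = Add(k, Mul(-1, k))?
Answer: 119821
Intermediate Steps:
Function('m')(k) = 0
Function('q')(J) = Mul(J, Add(311, Mul(2, J))) (Function('q')(J) = Mul(Add(J, 0), Add(J, Add(J, 311))) = Mul(J, Add(J, Add(311, J))) = Mul(J, Add(311, Mul(2, J))))
G = Rational(1, 119821) (G = Pow(Add(Mul(Add(102, Mul(-1, 20)), Add(311, Mul(2, Add(102, Mul(-1, 20))))), 80871), -1) = Pow(Add(Mul(Add(102, -20), Add(311, Mul(2, Add(102, -20)))), 80871), -1) = Pow(Add(Mul(82, Add(311, Mul(2, 82))), 80871), -1) = Pow(Add(Mul(82, Add(311, 164)), 80871), -1) = Pow(Add(Mul(82, 475), 80871), -1) = Pow(Add(38950, 80871), -1) = Pow(119821, -1) = Rational(1, 119821) ≈ 8.3458e-6)
Pow(G, -1) = Pow(Rational(1, 119821), -1) = 119821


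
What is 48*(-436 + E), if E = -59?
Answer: -23760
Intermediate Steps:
48*(-436 + E) = 48*(-436 - 59) = 48*(-495) = -23760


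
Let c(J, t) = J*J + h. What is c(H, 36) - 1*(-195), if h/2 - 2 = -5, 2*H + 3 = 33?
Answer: 414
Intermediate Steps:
H = 15 (H = -3/2 + (½)*33 = -3/2 + 33/2 = 15)
h = -6 (h = 4 + 2*(-5) = 4 - 10 = -6)
c(J, t) = -6 + J² (c(J, t) = J*J - 6 = J² - 6 = -6 + J²)
c(H, 36) - 1*(-195) = (-6 + 15²) - 1*(-195) = (-6 + 225) + 195 = 219 + 195 = 414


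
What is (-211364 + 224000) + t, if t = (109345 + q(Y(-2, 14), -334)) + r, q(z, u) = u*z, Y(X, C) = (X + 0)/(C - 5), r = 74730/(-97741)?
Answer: 107367522707/879669 ≈ 1.2205e+5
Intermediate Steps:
r = -74730/97741 (r = 74730*(-1/97741) = -74730/97741 ≈ -0.76457)
Y(X, C) = X/(-5 + C)
t = 96252025223/879669 (t = (109345 - (-668)/(-5 + 14)) - 74730/97741 = (109345 - (-668)/9) - 74730/97741 = (109345 - 334*(-2/9)) - 74730/97741 = (109345 + 668/9) - 74730/97741 = 984773/9 - 74730/97741 = 96252025223/879669 ≈ 1.0942e+5)
(-211364 + 224000) + t = (-211364 + 224000) + 96252025223/879669 = 12636 + 96252025223/879669 = 107367522707/879669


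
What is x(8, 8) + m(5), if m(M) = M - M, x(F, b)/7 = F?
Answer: 56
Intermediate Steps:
x(F, b) = 7*F
m(M) = 0
x(8, 8) + m(5) = 7*8 + 0 = 56 + 0 = 56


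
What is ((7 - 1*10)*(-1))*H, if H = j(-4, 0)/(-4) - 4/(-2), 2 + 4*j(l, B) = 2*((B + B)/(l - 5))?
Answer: 51/8 ≈ 6.3750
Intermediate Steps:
j(l, B) = -1/2 + B/(-5 + l) (j(l, B) = -1/2 + (2*((B + B)/(l - 5)))/4 = -1/2 + (2*((2*B)/(-5 + l)))/4 = -1/2 + (2*(2*B/(-5 + l)))/4 = -1/2 + (4*B/(-5 + l))/4 = -1/2 + B/(-5 + l))
H = 17/8 (H = ((5 - 1*(-4) + 2*0)/(2*(-5 - 4)))/(-4) - 4/(-2) = ((1/2)*(5 + 4 + 0)/(-9))*(-1/4) - 4*(-1/2) = ((1/2)*(-1/9)*9)*(-1/4) + 2 = -1/2*(-1/4) + 2 = 1/8 + 2 = 17/8 ≈ 2.1250)
((7 - 1*10)*(-1))*H = ((7 - 1*10)*(-1))*(17/8) = ((7 - 10)*(-1))*(17/8) = -3*(-1)*(17/8) = 3*(17/8) = 51/8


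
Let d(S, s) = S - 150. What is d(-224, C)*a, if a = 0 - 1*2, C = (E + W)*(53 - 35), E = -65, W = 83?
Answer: 748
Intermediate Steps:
C = 324 (C = (-65 + 83)*(53 - 35) = 18*18 = 324)
d(S, s) = -150 + S
a = -2 (a = 0 - 2 = -2)
d(-224, C)*a = (-150 - 224)*(-2) = -374*(-2) = 748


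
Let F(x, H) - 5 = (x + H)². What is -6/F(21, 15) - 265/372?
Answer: -346997/483972 ≈ -0.71698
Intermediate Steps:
F(x, H) = 5 + (H + x)² (F(x, H) = 5 + (x + H)² = 5 + (H + x)²)
-6/F(21, 15) - 265/372 = -6/(5 + (15 + 21)²) - 265/372 = -6/(5 + 36²) - 265*1/372 = -6/(5 + 1296) - 265/372 = -6/1301 - 265/372 = -346997/483972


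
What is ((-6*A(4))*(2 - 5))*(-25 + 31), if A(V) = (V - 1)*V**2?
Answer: 5184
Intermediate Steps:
A(V) = V**2*(-1 + V) (A(V) = (-1 + V)*V**2 = V**2*(-1 + V))
((-6*A(4))*(2 - 5))*(-25 + 31) = ((-6*4**2*(-1 + 4))*(2 - 5))*(-25 + 31) = (-96*3*(-3))*6 = (-6*48*(-3))*6 = -288*(-3)*6 = 864*6 = 5184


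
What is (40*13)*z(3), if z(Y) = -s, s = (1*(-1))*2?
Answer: 1040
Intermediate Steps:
s = -2 (s = -1*2 = -2)
z(Y) = 2 (z(Y) = -1*(-2) = 2)
(40*13)*z(3) = (40*13)*2 = 520*2 = 1040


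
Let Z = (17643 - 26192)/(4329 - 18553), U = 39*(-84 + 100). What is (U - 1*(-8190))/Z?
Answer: 125370336/8549 ≈ 14665.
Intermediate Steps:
U = 624 (U = 39*16 = 624)
Z = 8549/14224 (Z = -8549/(-14224) = -8549*(-1/14224) = 8549/14224 ≈ 0.60103)
(U - 1*(-8190))/Z = (624 - 1*(-8190))/(8549/14224) = (624 + 8190)*(14224/8549) = 8814*(14224/8549) = 125370336/8549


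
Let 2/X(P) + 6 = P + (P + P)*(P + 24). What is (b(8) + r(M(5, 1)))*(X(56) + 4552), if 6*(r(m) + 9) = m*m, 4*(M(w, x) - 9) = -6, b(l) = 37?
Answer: 6131521539/36040 ≈ 1.7013e+5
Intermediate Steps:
M(w, x) = 15/2 (M(w, x) = 9 + (¼)*(-6) = 9 - 3/2 = 15/2)
r(m) = -9 + m²/6 (r(m) = -9 + (m*m)/6 = -9 + m²/6)
X(P) = 2/(-6 + P + 2*P*(24 + P)) (X(P) = 2/(-6 + (P + (P + P)*(P + 24))) = 2/(-6 + (P + (2*P)*(24 + P))) = 2/(-6 + (P + 2*P*(24 + P))) = 2/(-6 + P + 2*P*(24 + P)))
(b(8) + r(M(5, 1)))*(X(56) + 4552) = (37 + (-9 + (15/2)²/6))*(2/(-6 + 2*56² + 49*56) + 4552) = (37 + (-9 + (⅙)*(225/4)))*(2/(-6 + 2*3136 + 2744) + 4552) = (37 + (-9 + 75/8))*(2/(-6 + 6272 + 2744) + 4552) = (37 + 3/8)*(2/9010 + 4552) = 299*(2*(1/9010) + 4552)/8 = 299*(1/4505 + 4552)/8 = (299/8)*(20506761/4505) = 6131521539/36040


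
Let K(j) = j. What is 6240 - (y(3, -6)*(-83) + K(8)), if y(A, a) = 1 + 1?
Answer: 6398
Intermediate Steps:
y(A, a) = 2
6240 - (y(3, -6)*(-83) + K(8)) = 6240 - (2*(-83) + 8) = 6240 - (-166 + 8) = 6240 - 1*(-158) = 6240 + 158 = 6398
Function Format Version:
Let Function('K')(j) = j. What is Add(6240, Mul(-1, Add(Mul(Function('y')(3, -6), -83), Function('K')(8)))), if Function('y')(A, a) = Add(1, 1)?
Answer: 6398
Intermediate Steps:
Function('y')(A, a) = 2
Add(6240, Mul(-1, Add(Mul(Function('y')(3, -6), -83), Function('K')(8)))) = Add(6240, Mul(-1, Add(Mul(2, -83), 8))) = Add(6240, Mul(-1, Add(-166, 8))) = Add(6240, Mul(-1, -158)) = Add(6240, 158) = 6398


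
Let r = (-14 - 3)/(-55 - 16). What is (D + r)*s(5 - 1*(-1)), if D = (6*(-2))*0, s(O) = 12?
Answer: 204/71 ≈ 2.8732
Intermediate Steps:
r = 17/71 (r = -17/(-71) = -17*(-1/71) = 17/71 ≈ 0.23944)
D = 0 (D = -12*0 = 0)
(D + r)*s(5 - 1*(-1)) = (0 + 17/71)*12 = (17/71)*12 = 204/71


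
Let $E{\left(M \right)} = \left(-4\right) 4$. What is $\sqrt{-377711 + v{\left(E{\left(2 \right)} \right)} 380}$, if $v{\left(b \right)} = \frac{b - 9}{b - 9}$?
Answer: $i \sqrt{377331} \approx 614.27 i$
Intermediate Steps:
$E{\left(M \right)} = -16$
$v{\left(b \right)} = 1$ ($v{\left(b \right)} = \frac{-9 + b}{-9 + b} = 1$)
$\sqrt{-377711 + v{\left(E{\left(2 \right)} \right)} 380} = \sqrt{-377711 + 1 \cdot 380} = \sqrt{-377711 + 380} = \sqrt{-377331} = i \sqrt{377331}$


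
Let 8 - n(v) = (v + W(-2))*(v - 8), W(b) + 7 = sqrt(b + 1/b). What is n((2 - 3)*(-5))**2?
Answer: -37/2 + 6*I*sqrt(10) ≈ -18.5 + 18.974*I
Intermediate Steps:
W(b) = -7 + sqrt(b + 1/b)
n(v) = 8 - (-8 + v)*(-7 + v + I*sqrt(10)/2) (n(v) = 8 - (v + (-7 + sqrt(-2 + 1/(-2))))*(v - 8) = 8 - (v + (-7 + sqrt(-2 - 1/2)))*(-8 + v) = 8 - (v + (-7 + sqrt(-5/2)))*(-8 + v) = 8 - (v + (-7 + I*sqrt(10)/2))*(-8 + v) = 8 - (-7 + v + I*sqrt(10)/2)*(-8 + v) = 8 - (-8 + v)*(-7 + v + I*sqrt(10)/2))
n((2 - 3)*(-5))**2 = (-48 - ((2 - 3)*(-5))**2 + 15*((2 - 3)*(-5)) + 4*I*sqrt(10) - I*(2 - 3)*(-5)*sqrt(10)/2)**2 = (-48 - (-1*(-5))**2 + 15*(-1*(-5)) + 4*I*sqrt(10) - I*(-1*(-5))*sqrt(10)/2)**2 = (-48 - 1*5**2 + 15*5 + 4*I*sqrt(10) - 1/2*I*5*sqrt(10))**2 = (-48 - 1*25 + 75 + 4*I*sqrt(10) - 5*I*sqrt(10)/2)**2 = (-48 - 25 + 75 + 4*I*sqrt(10) - 5*I*sqrt(10)/2)**2 = (2 + 3*I*sqrt(10)/2)**2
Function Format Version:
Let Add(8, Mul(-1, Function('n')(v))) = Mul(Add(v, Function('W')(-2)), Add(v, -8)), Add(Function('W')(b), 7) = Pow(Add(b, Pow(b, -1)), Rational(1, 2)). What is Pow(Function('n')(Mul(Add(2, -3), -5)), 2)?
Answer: Add(Rational(-37, 2), Mul(6, I, Pow(10, Rational(1, 2)))) ≈ Add(-18.500, Mul(18.974, I))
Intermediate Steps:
Function('W')(b) = Add(-7, Pow(Add(b, Pow(b, -1)), Rational(1, 2)))
Function('n')(v) = Add(8, Mul(-1, Add(-8, v), Add(-7, v, Mul(Rational(1, 2), I, Pow(10, Rational(1, 2)))))) (Function('n')(v) = Add(8, Mul(-1, Mul(Add(v, Add(-7, Pow(Add(-2, Pow(-2, -1)), Rational(1, 2)))), Add(v, -8)))) = Add(8, Mul(-1, Mul(Add(v, Add(-7, Pow(Add(-2, Rational(-1, 2)), Rational(1, 2)))), Add(-8, v)))) = Add(8, Mul(-1, Mul(Add(v, Add(-7, Pow(Rational(-5, 2), Rational(1, 2)))), Add(-8, v)))) = Add(8, Mul(-1, Mul(Add(v, Add(-7, Mul(Rational(1, 2), I, Pow(10, Rational(1, 2))))), Add(-8, v)))) = Add(8, Mul(-1, Mul(Add(-7, v, Mul(Rational(1, 2), I, Pow(10, Rational(1, 2)))), Add(-8, v)))) = Add(8, Mul(-1, Mul(Add(-8, v), Add(-7, v, Mul(Rational(1, 2), I, Pow(10, Rational(1, 2))))))) = Add(8, Mul(-1, Add(-8, v), Add(-7, v, Mul(Rational(1, 2), I, Pow(10, Rational(1, 2)))))))
Pow(Function('n')(Mul(Add(2, -3), -5)), 2) = Pow(Add(-48, Mul(-1, Pow(Mul(Add(2, -3), -5), 2)), Mul(15, Mul(Add(2, -3), -5)), Mul(4, I, Pow(10, Rational(1, 2))), Mul(Rational(-1, 2), I, Mul(Add(2, -3), -5), Pow(10, Rational(1, 2)))), 2) = Pow(Add(-48, Mul(-1, Pow(Mul(-1, -5), 2)), Mul(15, Mul(-1, -5)), Mul(4, I, Pow(10, Rational(1, 2))), Mul(Rational(-1, 2), I, Mul(-1, -5), Pow(10, Rational(1, 2)))), 2) = Pow(Add(-48, Mul(-1, Pow(5, 2)), Mul(15, 5), Mul(4, I, Pow(10, Rational(1, 2))), Mul(Rational(-1, 2), I, 5, Pow(10, Rational(1, 2)))), 2) = Pow(Add(-48, Mul(-1, 25), 75, Mul(4, I, Pow(10, Rational(1, 2))), Mul(Rational(-5, 2), I, Pow(10, Rational(1, 2)))), 2) = Pow(Add(-48, -25, 75, Mul(4, I, Pow(10, Rational(1, 2))), Mul(Rational(-5, 2), I, Pow(10, Rational(1, 2)))), 2) = Pow(Add(2, Mul(Rational(3, 2), I, Pow(10, Rational(1, 2)))), 2)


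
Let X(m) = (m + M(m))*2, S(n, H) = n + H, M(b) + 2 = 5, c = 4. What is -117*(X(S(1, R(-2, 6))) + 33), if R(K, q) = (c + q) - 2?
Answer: -6669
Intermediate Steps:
M(b) = 3 (M(b) = -2 + 5 = 3)
R(K, q) = 2 + q (R(K, q) = (4 + q) - 2 = 2 + q)
S(n, H) = H + n
X(m) = 6 + 2*m (X(m) = (m + 3)*2 = (3 + m)*2 = 6 + 2*m)
-117*(X(S(1, R(-2, 6))) + 33) = -117*((6 + 2*((2 + 6) + 1)) + 33) = -117*((6 + 2*(8 + 1)) + 33) = -117*((6 + 2*9) + 33) = -117*((6 + 18) + 33) = -117*(24 + 33) = -117*57 = -6669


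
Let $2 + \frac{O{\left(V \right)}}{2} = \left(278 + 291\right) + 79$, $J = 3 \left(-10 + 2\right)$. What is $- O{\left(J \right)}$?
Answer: $-1292$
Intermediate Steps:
$J = -24$ ($J = 3 \left(-8\right) = -24$)
$O{\left(V \right)} = 1292$ ($O{\left(V \right)} = -4 + 2 \left(\left(278 + 291\right) + 79\right) = -4 + 2 \left(569 + 79\right) = -4 + 2 \cdot 648 = -4 + 1296 = 1292$)
$- O{\left(J \right)} = \left(-1\right) 1292 = -1292$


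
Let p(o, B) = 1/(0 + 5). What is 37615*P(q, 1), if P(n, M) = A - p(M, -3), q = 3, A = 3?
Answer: 105322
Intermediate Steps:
p(o, B) = 1/5
P(n, M) = 14/5 (P(n, M) = 3 - 1*1/5 = 3 - 1/5 = 14/5)
37615*P(q, 1) = 37615*(14/5) = 105322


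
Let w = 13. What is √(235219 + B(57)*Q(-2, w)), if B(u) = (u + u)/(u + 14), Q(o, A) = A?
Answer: √1185844201/71 ≈ 485.02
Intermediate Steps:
B(u) = 2*u/(14 + u) (B(u) = (2*u)/(14 + u) = 2*u/(14 + u))
√(235219 + B(57)*Q(-2, w)) = √(235219 + (2*57/(14 + 57))*13) = √(235219 + (2*57/71)*13) = √(235219 + (2*57*(1/71))*13) = √(235219 + (114/71)*13) = √(235219 + 1482/71) = √(16702031/71) = √1185844201/71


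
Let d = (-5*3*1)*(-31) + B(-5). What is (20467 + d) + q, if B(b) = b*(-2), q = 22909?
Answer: 43851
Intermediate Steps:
B(b) = -2*b
d = 475 (d = (-5*3*1)*(-31) - 2*(-5) = -15*1*(-31) + 10 = -15*(-31) + 10 = 465 + 10 = 475)
(20467 + d) + q = (20467 + 475) + 22909 = 20942 + 22909 = 43851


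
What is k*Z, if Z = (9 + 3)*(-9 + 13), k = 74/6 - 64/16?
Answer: 400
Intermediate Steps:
k = 25/3 (k = 74*(⅙) - 64*1/16 = 37/3 - 4 = 25/3 ≈ 8.3333)
Z = 48 (Z = 12*4 = 48)
k*Z = (25/3)*48 = 400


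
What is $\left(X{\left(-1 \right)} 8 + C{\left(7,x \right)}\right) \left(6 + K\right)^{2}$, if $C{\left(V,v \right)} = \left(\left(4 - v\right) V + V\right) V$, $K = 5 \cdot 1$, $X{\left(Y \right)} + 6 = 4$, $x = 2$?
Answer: $15851$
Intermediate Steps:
$X{\left(Y \right)} = -2$ ($X{\left(Y \right)} = -6 + 4 = -2$)
$K = 5$
$C{\left(V,v \right)} = V \left(V + V \left(4 - v\right)\right)$ ($C{\left(V,v \right)} = \left(V \left(4 - v\right) + V\right) V = \left(V + V \left(4 - v\right)\right) V = V \left(V + V \left(4 - v\right)\right)$)
$\left(X{\left(-1 \right)} 8 + C{\left(7,x \right)}\right) \left(6 + K\right)^{2} = \left(\left(-2\right) 8 + 7^{2} \left(5 - 2\right)\right) \left(6 + 5\right)^{2} = \left(-16 + 49 \left(5 - 2\right)\right) 11^{2} = \left(-16 + 49 \cdot 3\right) 121 = \left(-16 + 147\right) 121 = 131 \cdot 121 = 15851$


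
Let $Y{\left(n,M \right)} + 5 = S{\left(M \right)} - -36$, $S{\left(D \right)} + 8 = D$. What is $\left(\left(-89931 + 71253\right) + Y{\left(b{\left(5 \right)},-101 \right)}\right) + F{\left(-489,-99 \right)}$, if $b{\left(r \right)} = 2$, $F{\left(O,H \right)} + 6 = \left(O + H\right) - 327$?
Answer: $-19677$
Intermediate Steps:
$S{\left(D \right)} = -8 + D$
$F{\left(O,H \right)} = -333 + H + O$ ($F{\left(O,H \right)} = -6 - \left(327 - H - O\right) = -6 + \left(-327 + H + O\right) = -333 + H + O$)
$Y{\left(n,M \right)} = 23 + M$ ($Y{\left(n,M \right)} = -5 + \left(\left(-8 + M\right) - -36\right) = -5 + \left(\left(-8 + M\right) + 36\right) = -5 + \left(28 + M\right) = 23 + M$)
$\left(\left(-89931 + 71253\right) + Y{\left(b{\left(5 \right)},-101 \right)}\right) + F{\left(-489,-99 \right)} = \left(\left(-89931 + 71253\right) + \left(23 - 101\right)\right) - 921 = \left(-18678 - 78\right) - 921 = -18756 - 921 = -19677$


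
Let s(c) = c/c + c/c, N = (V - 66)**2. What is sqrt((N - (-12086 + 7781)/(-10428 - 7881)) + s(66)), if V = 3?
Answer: sqrt(147897526534)/6103 ≈ 63.014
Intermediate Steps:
N = 3969 (N = (3 - 66)**2 = (-63)**2 = 3969)
s(c) = 2 (s(c) = 1 + 1 = 2)
sqrt((N - (-12086 + 7781)/(-10428 - 7881)) + s(66)) = sqrt((3969 - (-12086 + 7781)/(-10428 - 7881)) + 2) = sqrt((3969 - (-4305)/(-18309)) + 2) = sqrt((3969 - (-4305)*(-1)/18309) + 2) = sqrt((3969 - 1*1435/6103) + 2) = sqrt((3969 - 1435/6103) + 2) = sqrt(24221372/6103 + 2) = sqrt(24233578/6103) = sqrt(147897526534)/6103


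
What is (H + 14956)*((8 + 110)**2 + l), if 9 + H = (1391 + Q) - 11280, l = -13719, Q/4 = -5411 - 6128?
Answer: -8425090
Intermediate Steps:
Q = -46156 (Q = 4*(-5411 - 6128) = 4*(-11539) = -46156)
H = -56054 (H = -9 + ((1391 - 46156) - 11280) = -9 + (-44765 - 11280) = -9 - 56045 = -56054)
(H + 14956)*((8 + 110)**2 + l) = (-56054 + 14956)*((8 + 110)**2 - 13719) = -41098*(118**2 - 13719) = -41098*(13924 - 13719) = -41098*205 = -8425090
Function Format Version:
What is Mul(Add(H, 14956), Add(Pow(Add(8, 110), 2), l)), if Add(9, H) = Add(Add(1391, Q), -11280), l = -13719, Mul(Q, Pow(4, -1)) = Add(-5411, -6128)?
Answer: -8425090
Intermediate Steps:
Q = -46156 (Q = Mul(4, Add(-5411, -6128)) = Mul(4, -11539) = -46156)
H = -56054 (H = Add(-9, Add(Add(1391, -46156), -11280)) = Add(-9, Add(-44765, -11280)) = Add(-9, -56045) = -56054)
Mul(Add(H, 14956), Add(Pow(Add(8, 110), 2), l)) = Mul(Add(-56054, 14956), Add(Pow(Add(8, 110), 2), -13719)) = Mul(-41098, Add(Pow(118, 2), -13719)) = Mul(-41098, Add(13924, -13719)) = Mul(-41098, 205) = -8425090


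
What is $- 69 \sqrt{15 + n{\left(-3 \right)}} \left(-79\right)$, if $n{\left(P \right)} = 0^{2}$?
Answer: $5451 \sqrt{15} \approx 21112.0$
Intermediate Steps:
$n{\left(P \right)} = 0$
$- 69 \sqrt{15 + n{\left(-3 \right)}} \left(-79\right) = - 69 \sqrt{15 + 0} \left(-79\right) = - 69 \sqrt{15} \left(-79\right) = 5451 \sqrt{15}$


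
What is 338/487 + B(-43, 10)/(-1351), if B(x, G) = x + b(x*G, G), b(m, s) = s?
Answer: 472709/657937 ≈ 0.71847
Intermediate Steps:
B(x, G) = G + x (B(x, G) = x + G = G + x)
338/487 + B(-43, 10)/(-1351) = 338/487 + (10 - 43)/(-1351) = 338*(1/487) - 33*(-1/1351) = 338/487 + 33/1351 = 472709/657937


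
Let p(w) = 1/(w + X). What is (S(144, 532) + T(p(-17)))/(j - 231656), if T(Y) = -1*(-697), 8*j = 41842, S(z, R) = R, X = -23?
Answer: -4916/905703 ≈ -0.0054278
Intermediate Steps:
j = 20921/4 (j = (⅛)*41842 = 20921/4 ≈ 5230.3)
p(w) = 1/(-23 + w) (p(w) = 1/(w - 23) = 1/(-23 + w))
T(Y) = 697
(S(144, 532) + T(p(-17)))/(j - 231656) = (532 + 697)/(20921/4 - 231656) = 1229/(-905703/4) = 1229*(-4/905703) = -4916/905703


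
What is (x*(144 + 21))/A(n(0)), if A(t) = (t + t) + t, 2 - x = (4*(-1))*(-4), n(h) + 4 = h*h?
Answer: 385/2 ≈ 192.50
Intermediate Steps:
n(h) = -4 + h² (n(h) = -4 + h*h = -4 + h²)
x = -14 (x = 2 - 4*(-1)*(-4) = 2 - (-4)*(-4) = 2 - 1*16 = 2 - 16 = -14)
A(t) = 3*t (A(t) = 2*t + t = 3*t)
(x*(144 + 21))/A(n(0)) = (-14*(144 + 21))/((3*(-4 + 0²))) = (-14*165)/((3*(-4 + 0))) = -2310/(3*(-4)) = -2310/(-12) = -2310*(-1/12) = 385/2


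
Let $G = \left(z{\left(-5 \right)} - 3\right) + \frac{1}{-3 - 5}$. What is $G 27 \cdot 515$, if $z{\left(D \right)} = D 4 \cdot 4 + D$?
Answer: $- \frac{9803025}{8} \approx -1.2254 \cdot 10^{6}$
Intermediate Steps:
$z{\left(D \right)} = 17 D$ ($z{\left(D \right)} = 4 D 4 + D = 16 D + D = 17 D$)
$G = - \frac{705}{8}$ ($G = \left(17 \left(-5\right) - 3\right) + \frac{1}{-3 - 5} = \left(-85 - 3\right) + \frac{1}{-8} = -88 - \frac{1}{8} = - \frac{705}{8} \approx -88.125$)
$G 27 \cdot 515 = \left(- \frac{705}{8}\right) 27 \cdot 515 = \left(- \frac{19035}{8}\right) 515 = - \frac{9803025}{8}$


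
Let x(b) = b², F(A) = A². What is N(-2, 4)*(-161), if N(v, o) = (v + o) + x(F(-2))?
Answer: -2898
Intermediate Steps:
N(v, o) = 16 + o + v (N(v, o) = (v + o) + ((-2)²)² = (o + v) + 4² = (o + v) + 16 = 16 + o + v)
N(-2, 4)*(-161) = (16 + 4 - 2)*(-161) = 18*(-161) = -2898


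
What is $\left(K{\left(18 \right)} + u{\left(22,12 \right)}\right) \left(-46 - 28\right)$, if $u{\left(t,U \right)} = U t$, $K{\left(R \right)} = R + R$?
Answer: $-22200$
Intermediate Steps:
$K{\left(R \right)} = 2 R$
$\left(K{\left(18 \right)} + u{\left(22,12 \right)}\right) \left(-46 - 28\right) = \left(2 \cdot 18 + 12 \cdot 22\right) \left(-46 - 28\right) = \left(36 + 264\right) \left(-74\right) = 300 \left(-74\right) = -22200$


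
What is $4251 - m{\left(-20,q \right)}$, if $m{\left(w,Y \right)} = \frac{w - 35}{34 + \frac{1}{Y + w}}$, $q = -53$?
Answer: $\frac{10550746}{2481} \approx 4252.6$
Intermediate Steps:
$m{\left(w,Y \right)} = \frac{-35 + w}{34 + \frac{1}{Y + w}}$
$4251 - m{\left(-20,q \right)} = 4251 - \frac{\left(-20\right)^{2} - -1855 - -700 - -1060}{1 + 34 \left(-53\right) + 34 \left(-20\right)} = 4251 - \frac{400 + 1855 + 700 + 1060}{1 - 1802 - 680} = 4251 - \frac{1}{-2481} \cdot 4015 = 4251 - \left(- \frac{1}{2481}\right) 4015 = 4251 - - \frac{4015}{2481} = 4251 + \frac{4015}{2481} = \frac{10550746}{2481}$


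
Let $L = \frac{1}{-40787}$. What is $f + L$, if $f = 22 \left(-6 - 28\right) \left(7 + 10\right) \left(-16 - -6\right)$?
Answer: $\frac{5186474919}{40787} \approx 1.2716 \cdot 10^{5}$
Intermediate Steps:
$L = - \frac{1}{40787} \approx -2.4518 \cdot 10^{-5}$
$f = 127160$ ($f = 22 \left(\left(-34\right) 17\right) \left(-16 + 6\right) = 22 \left(-578\right) \left(-10\right) = \left(-12716\right) \left(-10\right) = 127160$)
$f + L = 127160 - \frac{1}{40787} = \frac{5186474919}{40787}$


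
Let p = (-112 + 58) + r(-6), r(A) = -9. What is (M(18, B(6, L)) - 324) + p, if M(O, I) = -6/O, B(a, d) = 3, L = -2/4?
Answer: -1162/3 ≈ -387.33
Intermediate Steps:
L = -½ (L = -2*¼ = -½ ≈ -0.50000)
p = -63 (p = (-112 + 58) - 9 = -54 - 9 = -63)
(M(18, B(6, L)) - 324) + p = (-6/18 - 324) - 63 = (-6*1/18 - 324) - 63 = (-⅓ - 324) - 63 = -973/3 - 63 = -1162/3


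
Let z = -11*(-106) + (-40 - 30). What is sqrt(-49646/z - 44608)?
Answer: I*sqrt(3352390959)/274 ≈ 211.31*I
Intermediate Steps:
z = 1096 (z = 1166 - 70 = 1096)
sqrt(-49646/z - 44608) = sqrt(-49646/1096 - 44608) = sqrt(-49646*1/1096 - 44608) = sqrt(-24823/548 - 44608) = sqrt(-24470007/548) = I*sqrt(3352390959)/274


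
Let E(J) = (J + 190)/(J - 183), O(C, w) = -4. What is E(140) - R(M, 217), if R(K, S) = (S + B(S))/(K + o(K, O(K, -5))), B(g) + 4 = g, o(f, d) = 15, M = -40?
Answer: 2048/215 ≈ 9.5256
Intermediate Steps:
B(g) = -4 + g
R(K, S) = (-4 + 2*S)/(15 + K) (R(K, S) = (S + (-4 + S))/(K + 15) = (-4 + 2*S)/(15 + K))
E(J) = (190 + J)/(-183 + J)
E(140) - R(M, 217) = (190 + 140)/(-183 + 140) - 2*(-2 + 217)/(15 - 40) = 330/(-43) - 2*215/(-25) = -1/43*330 - 2*(-1)*215/25 = -330/43 - 1*(-86/5) = -330/43 + 86/5 = 2048/215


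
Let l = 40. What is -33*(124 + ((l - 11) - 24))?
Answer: -4257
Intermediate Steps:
-33*(124 + ((l - 11) - 24)) = -33*(124 + ((40 - 11) - 24)) = -33*(124 + (29 - 24)) = -33*(124 + 5) = -33*129 = -4257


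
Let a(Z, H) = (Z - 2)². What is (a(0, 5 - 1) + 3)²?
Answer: 49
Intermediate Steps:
a(Z, H) = (-2 + Z)²
(a(0, 5 - 1) + 3)² = ((-2 + 0)² + 3)² = ((-2)² + 3)² = (4 + 3)² = 7² = 49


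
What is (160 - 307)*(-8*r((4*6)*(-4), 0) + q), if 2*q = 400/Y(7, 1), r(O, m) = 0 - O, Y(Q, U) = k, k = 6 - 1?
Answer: 107016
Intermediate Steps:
k = 5
Y(Q, U) = 5
r(O, m) = -O
q = 40 (q = (400/5)/2 = (400*(⅕))/2 = (½)*80 = 40)
(160 - 307)*(-8*r((4*6)*(-4), 0) + q) = (160 - 307)*(-(-8)*(4*6)*(-4) + 40) = -147*(-(-8)*24*(-4) + 40) = -147*(-(-8)*(-96) + 40) = -147*(-8*96 + 40) = -147*(-768 + 40) = -147*(-728) = 107016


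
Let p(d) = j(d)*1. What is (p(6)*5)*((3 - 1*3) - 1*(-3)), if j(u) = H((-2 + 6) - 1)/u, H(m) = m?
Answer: 15/2 ≈ 7.5000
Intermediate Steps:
j(u) = 3/u (j(u) = ((-2 + 6) - 1)/u = (4 - 1)/u = 3/u)
p(d) = 3/d (p(d) = (3/d)*1 = 3/d)
(p(6)*5)*((3 - 1*3) - 1*(-3)) = ((3/6)*5)*((3 - 1*3) - 1*(-3)) = ((3*(⅙))*5)*((3 - 3) + 3) = ((½)*5)*(0 + 3) = (5/2)*3 = 15/2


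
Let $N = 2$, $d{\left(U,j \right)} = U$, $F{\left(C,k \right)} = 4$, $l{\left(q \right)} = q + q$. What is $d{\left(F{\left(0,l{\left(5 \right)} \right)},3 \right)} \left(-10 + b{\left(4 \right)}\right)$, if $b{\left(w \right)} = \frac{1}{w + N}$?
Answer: $- \frac{118}{3} \approx -39.333$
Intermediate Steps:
$l{\left(q \right)} = 2 q$
$b{\left(w \right)} = \frac{1}{2 + w}$ ($b{\left(w \right)} = \frac{1}{w + 2} = \frac{1}{2 + w}$)
$d{\left(F{\left(0,l{\left(5 \right)} \right)},3 \right)} \left(-10 + b{\left(4 \right)}\right) = 4 \left(-10 + \frac{1}{2 + 4}\right) = 4 \left(-10 + \frac{1}{6}\right) = 4 \left(- \frac{59}{6}\right) = - \frac{118}{3}$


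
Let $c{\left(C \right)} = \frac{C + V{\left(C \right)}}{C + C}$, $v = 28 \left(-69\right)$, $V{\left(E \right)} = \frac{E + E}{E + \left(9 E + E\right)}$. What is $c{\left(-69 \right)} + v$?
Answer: $- \frac{2932019}{1518} \approx -1931.5$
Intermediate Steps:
$V{\left(E \right)} = \frac{2}{11}$ ($V{\left(E \right)} = \frac{2 E}{E + 10 E} = \frac{2 E}{11 E} = 2 E \frac{1}{11 E} = \frac{2}{11}$)
$v = -1932$
$c{\left(C \right)} = \frac{\frac{2}{11} + C}{2 C}$ ($c{\left(C \right)} = \frac{C + \frac{2}{11}}{C + C} = \frac{\frac{2}{11} + C}{2 C}$)
$c{\left(-69 \right)} + v = \frac{2 + 11 \left(-69\right)}{22 \left(-69\right)} - 1932 = \frac{1}{22} \left(- \frac{1}{69}\right) \left(2 - 759\right) - 1932 = \frac{1}{22} \left(- \frac{1}{69}\right) \left(-757\right) - 1932 = \frac{757}{1518} - 1932 = - \frac{2932019}{1518}$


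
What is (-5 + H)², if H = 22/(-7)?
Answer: 3249/49 ≈ 66.306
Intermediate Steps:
H = -22/7 (H = 22*(-⅐) = -22/7 ≈ -3.1429)
(-5 + H)² = (-5 - 22/7)² = (-57/7)² = 3249/49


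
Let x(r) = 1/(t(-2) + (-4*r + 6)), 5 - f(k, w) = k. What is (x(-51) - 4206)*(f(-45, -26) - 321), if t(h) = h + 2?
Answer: 239363189/210 ≈ 1.1398e+6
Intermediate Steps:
f(k, w) = 5 - k
t(h) = 2 + h
x(r) = 1/(6 - 4*r) (x(r) = 1/((2 - 2) + (-4*r + 6)) = 1/(0 + (6 - 4*r)) = 1/(6 - 4*r))
(x(-51) - 4206)*(f(-45, -26) - 321) = (1/(2*(3 - 2*(-51))) - 4206)*((5 - 1*(-45)) - 321) = (1/(2*(3 + 102)) - 4206)*((5 + 45) - 321) = ((½)/105 - 4206)*(50 - 321) = ((½)*(1/105) - 4206)*(-271) = (1/210 - 4206)*(-271) = -883259/210*(-271) = 239363189/210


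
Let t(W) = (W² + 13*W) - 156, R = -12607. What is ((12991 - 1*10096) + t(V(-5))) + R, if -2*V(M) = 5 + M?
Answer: -9868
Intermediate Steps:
V(M) = -5/2 - M/2 (V(M) = -(5 + M)/2 = -5/2 - M/2)
t(W) = -156 + W² + 13*W
((12991 - 1*10096) + t(V(-5))) + R = ((12991 - 1*10096) + (-156 + (-5/2 - ½*(-5))² + 13*(-5/2 - ½*(-5)))) - 12607 = ((12991 - 10096) + (-156 + (-5/2 + 5/2)² + 13*(-5/2 + 5/2))) - 12607 = (2895 + (-156 + 0² + 13*0)) - 12607 = (2895 + (-156 + 0 + 0)) - 12607 = (2895 - 156) - 12607 = 2739 - 12607 = -9868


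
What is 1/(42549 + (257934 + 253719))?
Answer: 1/554202 ≈ 1.8044e-6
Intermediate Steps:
1/(42549 + (257934 + 253719)) = 1/(42549 + 511653) = 1/554202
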